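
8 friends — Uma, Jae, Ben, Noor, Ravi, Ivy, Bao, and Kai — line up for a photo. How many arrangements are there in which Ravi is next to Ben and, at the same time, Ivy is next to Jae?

2880

Treat {Ravi,Ben} as one block (2 orders) and {Ivy,Jae} as another (2 orders).
That leaves 6 units to arrange: 2 × 2 × 6! = 4 × 720 = 2880.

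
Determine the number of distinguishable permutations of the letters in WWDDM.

WWDDM has 5 letters with D appearing twice and W appearing twice.
Dividing 5! = 120 by 2!·2! = 4 for the repeated letters gives 30.

30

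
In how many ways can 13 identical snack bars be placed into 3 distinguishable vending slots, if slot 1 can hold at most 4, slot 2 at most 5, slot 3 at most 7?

Without the upper bounds there are C(15,2) = 105 ways to split 13 among 3 vending slots.
Subtract solutions that violate a single cap (substitute x_i' = x_i − (cap_i+1)): x_1 ≥ 5 gives C(10,2) = 45; x_2 ≥ 6 gives C(9,2) = 36; x_3 ≥ 8 gives C(7,2) = 21. Together 102.
Add back pairs where two caps are both exceeded: 6 + 1 + 0 = 7.
By inclusion–exclusion the count is 105 − 102 + 7 = 10.

10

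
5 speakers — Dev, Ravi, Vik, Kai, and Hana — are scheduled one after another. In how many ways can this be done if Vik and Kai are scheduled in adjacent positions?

48

Place the 3 others and the Vik-Kai pair as 4 objects in a line; the pair has 2 internal arrangements.
That gives 2 × 4! = 2 × 24 = 48.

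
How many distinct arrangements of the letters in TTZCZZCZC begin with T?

280

With the first slot taken by T, it remains to arrange the other 8 letters (TZCZZCZC).
Those 8 letters have C appearing 3 times and Z appearing 4 times, giving (8)!/(4!·3!) = 280.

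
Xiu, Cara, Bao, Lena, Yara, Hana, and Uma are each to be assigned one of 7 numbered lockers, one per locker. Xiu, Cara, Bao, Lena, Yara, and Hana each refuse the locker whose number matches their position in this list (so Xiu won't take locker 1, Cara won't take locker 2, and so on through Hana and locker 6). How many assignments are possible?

2119

Let Aᵢ (for 1 ≤ i ≤ 6) be the placements that put person i in their forbidden locker. Any j of these fix j positions, leaving (7−j)! ways to fill the rest, and there are C(6,j) ways to pick which j.
By inclusion–exclusion, the number of valid placements is Σ_{j=0}^{6} (−1)^j C(6,j)·(7−j)!.
Computing: 5040 − 4320 + 1800 − 480 + 90 − 12 + 1 = 2119.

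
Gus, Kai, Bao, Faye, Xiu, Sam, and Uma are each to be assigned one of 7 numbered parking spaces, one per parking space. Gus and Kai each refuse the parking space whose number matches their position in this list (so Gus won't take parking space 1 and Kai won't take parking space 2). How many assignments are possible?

Let Aᵢ (for i ∈ {1, 2}) be the placements that put person i in their forbidden parking space. Any j of these fix j positions, leaving (7−j)! ways to fill the rest, and there are C(2,j) ways to pick which j.
By inclusion–exclusion, the number of valid placements is Σ_{j=0}^{2} (−1)^j C(2,j)·(7−j)!.
Computing: 5040 − 1440 + 120 = 3720.

3720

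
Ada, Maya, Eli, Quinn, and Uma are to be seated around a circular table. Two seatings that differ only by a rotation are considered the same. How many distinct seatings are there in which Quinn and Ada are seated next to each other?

Glue Quinn and Ada into a block (2 internal orders). Seating 4 units around a circle gives (3)! arrangements.
So 2 × (3)! = 2 × 6 = 12.

12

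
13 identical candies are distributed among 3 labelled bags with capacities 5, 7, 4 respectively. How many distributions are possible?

By stars and bars, unrestricted non-negative solutions to x_1+…+x_3 = 13 number C(13+2,2) = 105.
Subtract solutions that violate a single cap (substitute x_i' = x_i − (cap_i+1)): x_1 ≥ 6 gives C(9,2) = 36; x_2 ≥ 8 gives C(7,2) = 21; x_3 ≥ 5 gives C(10,2) = 45. Together 102.
Add back pairs where two caps are both exceeded: 0 + 6 + 1 = 7.
By inclusion–exclusion the count is 105 − 102 + 7 = 10.

10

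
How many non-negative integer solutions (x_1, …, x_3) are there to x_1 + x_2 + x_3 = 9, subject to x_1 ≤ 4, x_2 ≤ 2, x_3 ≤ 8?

14

Without the upper bounds there are C(11,2) = 55 ways to split 9 among 3 variables.
Subtract solutions that violate a single cap (substitute x_i' = x_i − (cap_i+1)): x_1 ≥ 5 gives C(6,2) = 15; x_2 ≥ 3 gives C(8,2) = 28; x_3 ≥ 9 gives C(2,2) = 1. Together 44.
Add back pairs where two caps are both exceeded: 3 + 0 + 0 = 3.
By inclusion–exclusion the count is 55 − 44 + 3 = 14.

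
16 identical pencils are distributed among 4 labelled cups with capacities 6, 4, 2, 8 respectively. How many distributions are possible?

31

Ignoring the caps, the number of non-negative solutions to x_1+…+x_4 = 16 is C(19,3) = 969.
Subtract solutions that violate a single cap (substitute x_i' = x_i − (cap_i+1)): x_1 ≥ 7 gives C(12,3) = 220; x_2 ≥ 5 gives C(14,3) = 364; x_3 ≥ 3 gives C(16,3) = 560; x_4 ≥ 9 gives C(10,3) = 120. Together 1264.
Add back pairs where two caps are both exceeded: 35 + 84 + 1 + 165 + 10 + 35 = 330.
Subtract triples: 4 + 0 + 0 + 0 = 4.
By inclusion–exclusion the count is 969 − 1264 + 330 − 4 = 31.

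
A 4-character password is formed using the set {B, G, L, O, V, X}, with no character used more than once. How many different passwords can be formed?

360

Choose and order 4 of the 6 symbols: the first character has 6 options, the next 5, then 4, 3.
That product is 6 × 5 × 4 × 3 = 360.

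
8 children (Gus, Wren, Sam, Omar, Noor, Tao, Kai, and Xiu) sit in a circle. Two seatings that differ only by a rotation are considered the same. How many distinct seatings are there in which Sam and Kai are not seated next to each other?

3600

Without the restriction there are (7)! = 5040 seatings.
Seatings with Sam beside Kai: treat them as a block with 2 internal orders, giving 2 × (6)! = 1440.
Subtracting, 5040 − 1440 = 3600.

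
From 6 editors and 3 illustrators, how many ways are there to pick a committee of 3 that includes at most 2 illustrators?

Split by how many illustrators are chosen (0 through 2).
Sum: C(3,0)·C(6,3) + C(3,1)·C(6,2) + C(3,2)·C(6,1) = 20 + 45 + 18 = 83.

83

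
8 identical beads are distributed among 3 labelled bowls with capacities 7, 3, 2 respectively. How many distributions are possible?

11

Without the upper bounds there are C(10,2) = 45 ways to split 8 among 3 bowls.
Subtract solutions that violate a single cap (substitute x_i' = x_i − (cap_i+1)): x_1 ≥ 8 gives C(2,2) = 1; x_2 ≥ 4 gives C(6,2) = 15; x_3 ≥ 3 gives C(7,2) = 21. Together 37.
Add back pairs where two caps are both exceeded: 0 + 0 + 3 = 3.
By inclusion–exclusion the count is 45 − 37 + 3 = 11.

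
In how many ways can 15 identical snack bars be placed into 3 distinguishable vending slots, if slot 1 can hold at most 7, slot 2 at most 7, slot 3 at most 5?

15

Without the upper bounds there are C(17,2) = 136 ways to split 15 among 3 vending slots.
Subtract solutions that violate a single cap (substitute x_i' = x_i − (cap_i+1)): x_1 ≥ 8 gives C(9,2) = 36; x_2 ≥ 8 gives C(9,2) = 36; x_3 ≥ 6 gives C(11,2) = 55. Together 127.
Add back pairs where two caps are both exceeded: 0 + 3 + 3 = 6.
By inclusion–exclusion the count is 136 − 127 + 6 = 15.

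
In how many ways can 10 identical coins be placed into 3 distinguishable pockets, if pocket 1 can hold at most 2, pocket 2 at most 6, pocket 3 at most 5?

Without the upper bounds there are C(12,2) = 66 ways to split 10 among 3 pockets.
Subtract solutions that violate a single cap (substitute x_i' = x_i − (cap_i+1)): x_1 ≥ 3 gives C(9,2) = 36; x_2 ≥ 7 gives C(5,2) = 10; x_3 ≥ 6 gives C(6,2) = 15. Together 61.
Add back pairs where two caps are both exceeded: 1 + 3 + 0 = 4.
By inclusion–exclusion the count is 66 − 61 + 4 = 9.

9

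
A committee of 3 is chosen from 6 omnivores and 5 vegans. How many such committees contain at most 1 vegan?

Split by how many vegans are chosen (0 through 1).
Sum: C(5,0)·C(6,3) + C(5,1)·C(6,2) = 20 + 75 = 95.

95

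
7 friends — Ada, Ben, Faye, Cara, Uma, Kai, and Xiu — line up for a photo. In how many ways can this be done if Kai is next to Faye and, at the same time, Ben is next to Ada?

Treat {Kai,Faye} as one block (2 orders) and {Ben,Ada} as another (2 orders).
That leaves 5 units to arrange: 2 × 2 × 5! = 4 × 120 = 480.

480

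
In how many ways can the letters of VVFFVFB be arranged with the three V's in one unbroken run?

Treat the 3 copies of V as a single block. The multiset to arrange is then {VVV, B, F, F, F}, 5 items in all.
That gives (5)!/(3!) = 20 arrangements.

20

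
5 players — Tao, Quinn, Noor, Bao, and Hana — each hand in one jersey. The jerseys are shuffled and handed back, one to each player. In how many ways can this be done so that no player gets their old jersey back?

Count assignments avoiding every fixed point. For any j of the 5 players fixed to their old jersey, the other 5−j can be arranged in (5−j)! ways.
By inclusion–exclusion this is Σ_{j=0}^{5} (−1)^j C(5,j)·(5−j)!.
Computing: 120 − 120 + 60 − 20 + 5 − 1 = 44.

44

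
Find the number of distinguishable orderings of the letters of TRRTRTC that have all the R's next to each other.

20

Treat the 3 copies of R as a single block. The multiset to arrange is then {RRR, C, T, T, T}, 5 items in all.
That gives (5)!/(3!) = 20 arrangements.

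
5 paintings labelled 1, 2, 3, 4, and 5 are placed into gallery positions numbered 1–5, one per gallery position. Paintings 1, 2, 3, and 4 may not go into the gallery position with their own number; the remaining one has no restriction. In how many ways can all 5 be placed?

53

Let Aᵢ (for 1 ≤ i ≤ 4) be the placements that put painting i in its forbidden gallery position. Any j of these fix j positions, leaving (5−j)! ways to fill the rest, and there are C(4,j) ways to pick which j.
By inclusion–exclusion, the number of valid placements is Σ_{j=0}^{4} (−1)^j C(4,j)·(5−j)!.
Computing: 120 − 96 + 36 − 8 + 1 = 53.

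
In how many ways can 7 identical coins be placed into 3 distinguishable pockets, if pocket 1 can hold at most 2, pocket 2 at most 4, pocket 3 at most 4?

9

By stars and bars, unrestricted non-negative solutions to x_1+…+x_3 = 7 number C(7+2,2) = 36.
Subtract solutions that violate a single cap (substitute x_i' = x_i − (cap_i+1)): x_1 ≥ 3 gives C(6,2) = 15; x_2 ≥ 5 gives C(4,2) = 6; x_3 ≥ 5 gives C(4,2) = 6. Together 27.
No two caps can be exceeded simultaneously, so the pair terms are all 0.
By inclusion–exclusion the count is 36 − 27 + 0 = 9.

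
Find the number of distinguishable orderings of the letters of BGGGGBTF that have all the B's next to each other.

Treat the 2 copies of B as a single block. The multiset to arrange is then {BB, F, G, G, G, G, T}, 7 items in all.
That gives (7)!/(4!) = 210 arrangements.

210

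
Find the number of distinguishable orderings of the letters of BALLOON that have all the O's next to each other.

360

Treat the 2 copies of O as a single block. The multiset to arrange is then {OO, A, B, L, L, N}, 6 items in all.
That gives (6)!/(2!) = 360 arrangements.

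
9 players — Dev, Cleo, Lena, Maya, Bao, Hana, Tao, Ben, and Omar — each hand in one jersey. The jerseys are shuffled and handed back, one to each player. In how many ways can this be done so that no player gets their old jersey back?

Let Aᵢ be the assignments in which player i gets their old jersey. We want the size of the complement of A₁∪…∪A_9.
By inclusion–exclusion this is Σ_{j=0}^{9} (−1)^j C(9,j)·(9−j)!.
Computing: 362880 − 362880 + 181440 − 60480 + 15120 − 3024 + 504 − 72 + 9 − 1 = 133496.

133496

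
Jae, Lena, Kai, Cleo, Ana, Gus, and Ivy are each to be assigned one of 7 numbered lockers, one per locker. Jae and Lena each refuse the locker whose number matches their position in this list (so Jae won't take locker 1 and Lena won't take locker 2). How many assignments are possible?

3720

Let Aᵢ (for i ∈ {1, 2}) be the placements that put person i in their forbidden locker. Any j of these fix j positions, leaving (7−j)! ways to fill the rest, and there are C(2,j) ways to pick which j.
By inclusion–exclusion, the number of valid placements is Σ_{j=0}^{2} (−1)^j C(2,j)·(7−j)!.
Computing: 5040 − 1440 + 120 = 3720.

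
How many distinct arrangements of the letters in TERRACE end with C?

180

Fix C in the last position and arrange the remaining 6 letters.
Those 6 letters have E appearing twice and R appearing twice, giving (6)!/(2!·2!) = 180.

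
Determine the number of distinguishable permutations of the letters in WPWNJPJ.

630

Letter multiplicities in WPWNJPJ: J×2, N×1, P×2, W×2.
The number of distinct arrangements is 7!/(2!·2!·2!) = 5040/8 = 630.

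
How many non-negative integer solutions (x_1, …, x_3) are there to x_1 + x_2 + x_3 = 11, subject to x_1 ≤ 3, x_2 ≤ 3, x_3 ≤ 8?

Without the upper bounds there are C(13,2) = 78 ways to split 11 among 3 variables.
Subtract solutions that violate a single cap (substitute x_i' = x_i − (cap_i+1)): x_1 ≥ 4 gives C(9,2) = 36; x_2 ≥ 4 gives C(9,2) = 36; x_3 ≥ 9 gives C(4,2) = 6. Together 78.
Add back pairs where two caps are both exceeded: 10 + 0 + 0 = 10.
By inclusion–exclusion the count is 78 − 78 + 10 = 10.

10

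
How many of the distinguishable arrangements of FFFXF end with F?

With the last slot taken by F, it remains to arrange the other 4 letters (FFXF).
Those 4 letters have F appearing 3 times, giving (4)!/(3!) = 4.

4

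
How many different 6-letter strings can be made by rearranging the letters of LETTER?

180

The 6 letters of LETTER have repeats: E appearing twice and T appearing twice.
Dividing 6! = 720 by 2!·2! = 4 for the repeated letters gives 180.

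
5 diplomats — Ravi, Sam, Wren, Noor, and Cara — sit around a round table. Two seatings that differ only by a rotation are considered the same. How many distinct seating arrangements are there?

Around a circle, 5 distinct people have 5!/5 = (4)! = 24 rotationally distinct seatings.

24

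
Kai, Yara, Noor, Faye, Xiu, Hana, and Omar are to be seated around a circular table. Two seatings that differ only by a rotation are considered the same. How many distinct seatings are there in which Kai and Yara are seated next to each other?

Treat {Kai, Yara} as one unit (2 internal orders) and seat the resulting 6 units around the table: (5)! circular arrangements.
So 2 × (5)! = 2 × 120 = 240.

240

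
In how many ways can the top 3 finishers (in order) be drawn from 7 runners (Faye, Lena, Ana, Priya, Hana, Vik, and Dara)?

This is an ordered selection of 3 from 7: P(7,3).
That gives 7 × 6 × 5 = 210.

210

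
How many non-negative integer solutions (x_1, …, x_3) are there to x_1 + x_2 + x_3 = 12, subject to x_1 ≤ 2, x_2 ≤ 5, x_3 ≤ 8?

9

Ignoring the caps, the number of non-negative solutions to x_1+…+x_3 = 12 is C(14,2) = 91.
Subtract solutions that violate a single cap (substitute x_i' = x_i − (cap_i+1)): x_1 ≥ 3 gives C(11,2) = 55; x_2 ≥ 6 gives C(8,2) = 28; x_3 ≥ 9 gives C(5,2) = 10. Together 93.
Add back pairs where two caps are both exceeded: 10 + 1 + 0 = 11.
By inclusion–exclusion the count is 91 − 93 + 11 = 9.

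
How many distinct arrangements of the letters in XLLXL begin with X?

4

Fix X in the first position and arrange the remaining 4 letters.
Those 4 letters have L appearing 3 times, giving (4)!/(3!) = 4.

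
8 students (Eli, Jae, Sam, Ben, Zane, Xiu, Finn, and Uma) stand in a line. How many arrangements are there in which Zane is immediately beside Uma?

10080

Place the 6 others and the Zane-Uma pair as 7 objects in a line; the pair has 2 internal arrangements.
That gives 2 × 7! = 2 × 5040 = 10080.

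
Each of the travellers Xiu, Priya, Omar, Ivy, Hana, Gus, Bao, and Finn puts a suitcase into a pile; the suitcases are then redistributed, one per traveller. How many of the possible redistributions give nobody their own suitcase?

Count assignments avoiding every fixed point. For any j of the 8 travellers fixed to their own suitcase, the other 8−j can be arranged in (8−j)! ways.
By inclusion–exclusion this is Σ_{j=0}^{8} (−1)^j C(8,j)·(8−j)!.
Computing: 40320 − 40320 + 20160 − 6720 + 1680 − 336 + 56 − 8 + 1 = 14833.

14833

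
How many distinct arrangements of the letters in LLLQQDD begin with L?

Fix L in the first position and arrange the remaining 6 letters.
Those 6 letters have D appearing twice, L appearing twice, and Q appearing twice, giving (6)!/(2!·2!·2!) = 90.

90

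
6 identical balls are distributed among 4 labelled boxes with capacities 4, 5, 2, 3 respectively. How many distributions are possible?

By stars and bars, unrestricted non-negative solutions to x_1+…+x_4 = 6 number C(6+3,3) = 84.
Subtract solutions that violate a single cap (substitute x_i' = x_i − (cap_i+1)): x_1 ≥ 5 gives C(4,3) = 4; x_2 ≥ 6 gives C(3,3) = 1; x_3 ≥ 3 gives C(6,3) = 20; x_4 ≥ 4 gives C(5,3) = 10. Together 35.
No two caps can be exceeded simultaneously, so the pair terms are all 0.
By inclusion–exclusion the count is 84 − 35 + 0 = 49.

49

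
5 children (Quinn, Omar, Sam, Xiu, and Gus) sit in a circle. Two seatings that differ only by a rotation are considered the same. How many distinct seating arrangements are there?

Fix one person's seat to break rotational symmetry; the remaining 4 people can be arranged in (4)! = 24 ways.

24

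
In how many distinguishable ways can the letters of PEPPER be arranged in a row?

PEPPER has 6 letters with E appearing twice and P appearing 3 times.
So there are 6! / (3!·2!) = 60 distinguishable arrangements.

60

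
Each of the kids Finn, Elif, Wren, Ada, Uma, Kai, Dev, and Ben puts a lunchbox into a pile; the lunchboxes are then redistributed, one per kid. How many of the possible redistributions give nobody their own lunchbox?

14833

Let Aᵢ be the assignments in which kid i gets their own lunchbox. We want the size of the complement of A₁∪…∪A_8.
By inclusion–exclusion this is Σ_{j=0}^{8} (−1)^j C(8,j)·(8−j)!.
Computing: 40320 − 40320 + 20160 − 6720 + 1680 − 336 + 56 − 8 + 1 = 14833.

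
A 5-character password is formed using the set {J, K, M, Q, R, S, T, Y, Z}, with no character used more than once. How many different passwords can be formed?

Choose and order 5 of the 9 symbols: the first character has 9 options, the next 8, and so on down to 5.
That product is 9 × 8 × 7 × 6 × 5 = 15120.

15120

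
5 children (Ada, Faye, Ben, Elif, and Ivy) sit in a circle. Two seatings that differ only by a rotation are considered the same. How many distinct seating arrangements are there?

Around a circle, 5 distinct people have 5!/5 = (4)! = 24 rotationally distinct seatings.

24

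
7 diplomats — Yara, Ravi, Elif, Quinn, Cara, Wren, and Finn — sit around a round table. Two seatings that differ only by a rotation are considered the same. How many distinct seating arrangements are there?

720

Around a circle, 7 distinct people have 7!/7 = (6)! = 720 rotationally distinct seatings.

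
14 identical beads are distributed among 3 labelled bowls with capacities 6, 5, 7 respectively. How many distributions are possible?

Without the upper bounds there are C(16,2) = 120 ways to split 14 among 3 bowls.
Subtract solutions that violate a single cap (substitute x_i' = x_i − (cap_i+1)): x_1 ≥ 7 gives C(9,2) = 36; x_2 ≥ 6 gives C(10,2) = 45; x_3 ≥ 8 gives C(8,2) = 28. Together 109.
Add back pairs where two caps are both exceeded: 3 + 0 + 1 = 4.
By inclusion–exclusion the count is 120 − 109 + 4 = 15.

15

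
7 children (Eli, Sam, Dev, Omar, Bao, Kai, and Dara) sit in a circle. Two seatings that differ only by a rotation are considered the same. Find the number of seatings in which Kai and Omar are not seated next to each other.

480

Without the restriction there are (6)! = 720 seatings.
Seatings with Kai beside Omar: treat them as a block with 2 internal orders, giving 2 × (5)! = 240.
Subtracting, 720 − 240 = 480.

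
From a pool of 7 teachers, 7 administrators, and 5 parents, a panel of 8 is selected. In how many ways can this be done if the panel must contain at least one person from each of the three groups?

With no constraint there are C(19,8) = 75582 possible selections.
Subtract selections that omit an entire group: no teachers → C(12,8) = 495; no administrators → C(12,8) = 495; no parents → C(14,8) = 3003.
Add back selections omitting two groups (i.e. drawn from a single group): C(7,8) + C(7,8) + C(5,8) = 0.
By inclusion–exclusion: 75582 − 3993 + 0 = 71589.

71589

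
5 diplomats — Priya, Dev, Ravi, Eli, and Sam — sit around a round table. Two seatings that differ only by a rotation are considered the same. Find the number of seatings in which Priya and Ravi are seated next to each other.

12

Treat {Priya, Ravi} as one unit (2 internal orders) and seat the resulting 4 units around the table: (3)! circular arrangements.
So 2 × (3)! = 2 × 6 = 12.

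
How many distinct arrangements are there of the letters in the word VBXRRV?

180

Letter multiplicities in VBXRRV: B×1, R×2, V×2, X×1.
The number of distinct arrangements is 6!/(2!·2!) = 720/4 = 180.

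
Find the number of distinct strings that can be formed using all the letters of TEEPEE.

Letter multiplicities in TEEPEE: E×4, P×1, T×1.
Dividing 6! = 720 by 4! = 24 for the repeated letters gives 30.

30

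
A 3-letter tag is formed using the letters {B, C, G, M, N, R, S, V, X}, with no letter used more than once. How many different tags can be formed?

With no repetition, fill the 3 letters in order: 9 choices, then 8, down to 7.
That product is 9 × 8 × 7 = 504.

504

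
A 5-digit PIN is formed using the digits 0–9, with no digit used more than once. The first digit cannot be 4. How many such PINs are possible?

The first digit has 10−1 = 9 choices (anything except 4).
The remaining 4 digits are filled from the other 9 symbols without repetition: 9 × 8 × 7 × 6 = 3024.
Total: 9 × 3024 = 27216.

27216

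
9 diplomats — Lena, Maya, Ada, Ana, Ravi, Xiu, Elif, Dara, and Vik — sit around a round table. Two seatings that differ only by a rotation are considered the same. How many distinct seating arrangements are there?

Seat Lena anywhere (absorbing the rotational symmetry), then permute the other 8: (8)! = 40320.

40320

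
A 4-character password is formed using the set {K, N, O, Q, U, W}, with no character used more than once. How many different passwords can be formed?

360

Choose and order 4 of the 6 symbols: the first character has 6 options, the next 5, then 4, 3.
6 × 5 × 4 × 3 = 360.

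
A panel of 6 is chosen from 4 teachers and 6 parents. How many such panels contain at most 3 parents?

95

Split by how many parents are chosen (0 through 3).
Sum: C(6,0)·C(4,6) + C(6,1)·C(4,5) + C(6,2)·C(4,4) + C(6,3)·C(4,3) = 0 + 0 + 15 + 80 = 95.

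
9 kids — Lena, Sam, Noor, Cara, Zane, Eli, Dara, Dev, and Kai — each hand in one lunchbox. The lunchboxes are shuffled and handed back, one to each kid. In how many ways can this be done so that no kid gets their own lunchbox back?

133496

Count assignments avoiding every fixed point. For any j of the 9 kids fixed to their own lunchbox, the other 9−j can be arranged in (9−j)! ways.
By inclusion–exclusion this is Σ_{j=0}^{9} (−1)^j C(9,j)·(9−j)!.
Computing: 362880 − 362880 + 181440 − 60480 + 15120 − 3024 + 504 − 72 + 9 − 1 = 133496.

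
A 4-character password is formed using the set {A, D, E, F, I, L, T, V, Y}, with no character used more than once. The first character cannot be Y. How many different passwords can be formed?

The first character has 9−1 = 8 choices (anything except Y).
The remaining 3 characters are filled from the other 8 symbols without repetition: 8 × 7 × 6 = 336.
Total: 8 × 336 = 2688.

2688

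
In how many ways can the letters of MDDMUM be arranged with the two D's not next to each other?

40

Total arrangements of MDDMUM: 6!/(3!·2!) = 60.
Arrangements with the D's together: treat DD as one letter, giving (5)!/(3!) = 20.
Subtracting, 60 − 20 = 40 arrangements keep the D's apart.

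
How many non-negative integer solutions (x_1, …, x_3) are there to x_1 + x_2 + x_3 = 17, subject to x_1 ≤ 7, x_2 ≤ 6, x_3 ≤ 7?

10

By stars and bars, unrestricted non-negative solutions to x_1+…+x_3 = 17 number C(17+2,2) = 171.
Subtract solutions that violate a single cap (substitute x_i' = x_i − (cap_i+1)): x_1 ≥ 8 gives C(11,2) = 55; x_2 ≥ 7 gives C(12,2) = 66; x_3 ≥ 8 gives C(11,2) = 55. Together 176.
Add back pairs where two caps are both exceeded: 6 + 3 + 6 = 15.
By inclusion–exclusion the count is 171 − 176 + 15 = 10.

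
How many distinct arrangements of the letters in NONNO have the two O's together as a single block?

Treat the 2 copies of O as a single block. The multiset to arrange is then {OO, N, N, N}, 4 items in all.
That gives (4)!/(3!) = 4 arrangements.

4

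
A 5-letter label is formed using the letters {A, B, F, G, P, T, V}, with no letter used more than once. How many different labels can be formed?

2520

This is a permutation of 5 out of 7: P(7,5) = 7!/2!.
That product is 7 × 6 × 5 × 4 × 3 = 2520.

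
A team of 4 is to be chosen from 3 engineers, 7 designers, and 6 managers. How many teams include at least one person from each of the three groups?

819

Total 4-person selections from all 16: C(16,4) = 1820.
Subtract selections that omit an entire group: no engineers → C(13,4) = 715; no designers → C(9,4) = 126; no managers → C(10,4) = 210.
Add back selections omitting two groups (i.e. drawn from a single group): C(3,4) + C(7,4) + C(6,4) = 50.
By inclusion–exclusion: 1820 − 1051 + 50 = 819.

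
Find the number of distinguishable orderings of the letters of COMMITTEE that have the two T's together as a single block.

10080

Treat the 2 copies of T as a single block. The multiset to arrange is then {TT, C, E, E, I, M, M, O}, 8 items in all.
That gives (8)!/(2!·2!) = 10080 arrangements.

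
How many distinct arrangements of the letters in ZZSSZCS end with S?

With the last slot taken by S, it remains to arrange the other 6 letters (ZZSZCS).
Those 6 letters have S appearing twice and Z appearing 3 times, giving (6)!/(3!·2!) = 60.

60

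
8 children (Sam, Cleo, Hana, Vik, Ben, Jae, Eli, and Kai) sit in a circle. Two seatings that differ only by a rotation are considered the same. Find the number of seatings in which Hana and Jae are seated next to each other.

1440

Glue Hana and Jae into a block (2 internal orders). Seating 7 units around a circle gives (6)! arrangements.
So 2 × (6)! = 2 × 720 = 1440.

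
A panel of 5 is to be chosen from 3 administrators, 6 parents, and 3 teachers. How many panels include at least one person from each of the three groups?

Unrestricted: C(12,5) = 792 ways to pick any 5 of the 12.
Selections missing a whole group: no administrators → C(9,5) = 126; no parents → C(6,5) = 6; no teachers → C(9,5) = 126.
Add back selections omitting two groups (i.e. drawn from a single group): C(3,5) + C(6,5) + C(3,5) = 6.
By inclusion–exclusion: 792 − 258 + 6 = 540.

540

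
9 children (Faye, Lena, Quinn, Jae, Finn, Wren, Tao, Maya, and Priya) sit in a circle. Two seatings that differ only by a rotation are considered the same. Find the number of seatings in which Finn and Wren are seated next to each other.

10080

Glue Finn and Wren into a block (2 internal orders). Seating 8 units around a circle gives (7)! arrangements.
So 2 × (7)! = 2 × 5040 = 10080.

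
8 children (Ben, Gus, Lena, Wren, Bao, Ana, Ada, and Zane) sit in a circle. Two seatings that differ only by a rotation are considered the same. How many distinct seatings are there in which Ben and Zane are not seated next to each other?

3600

Without the restriction there are (7)! = 5040 seatings.
Seatings with Ben beside Zane: treat them as a block with 2 internal orders, giving 2 × (6)! = 1440.
Subtracting, 5040 − 1440 = 3600.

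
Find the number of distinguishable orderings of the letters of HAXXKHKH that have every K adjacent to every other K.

420

Treat the 2 copies of K as a single block. The multiset to arrange is then {KK, A, H, H, H, X, X}, 7 items in all.
That gives (7)!/(3!·2!) = 420 arrangements.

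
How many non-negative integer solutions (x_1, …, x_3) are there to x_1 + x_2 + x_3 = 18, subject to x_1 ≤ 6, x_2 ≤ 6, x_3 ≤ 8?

6

By stars and bars, unrestricted non-negative solutions to x_1+…+x_3 = 18 number C(18+2,2) = 190.
Subtract solutions that violate a single cap (substitute x_i' = x_i − (cap_i+1)): x_1 ≥ 7 gives C(13,2) = 78; x_2 ≥ 7 gives C(13,2) = 78; x_3 ≥ 9 gives C(11,2) = 55. Together 211.
Add back pairs where two caps are both exceeded: 15 + 6 + 6 = 27.
By inclusion–exclusion the count is 190 − 211 + 27 = 6.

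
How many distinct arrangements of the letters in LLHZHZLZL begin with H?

With the first slot taken by H, it remains to arrange the other 8 letters (LLZHZLZL).
Those 8 letters have L appearing 4 times and Z appearing 3 times, giving (8)!/(4!·3!) = 280.

280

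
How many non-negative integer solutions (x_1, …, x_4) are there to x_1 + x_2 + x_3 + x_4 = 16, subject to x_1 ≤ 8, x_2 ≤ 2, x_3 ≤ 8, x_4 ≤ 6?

Ignoring the caps, the number of non-negative solutions to x_1+…+x_4 = 16 is C(19,3) = 969.
Subtract solutions that violate a single cap (substitute x_i' = x_i − (cap_i+1)): x_1 ≥ 9 gives C(10,3) = 120; x_2 ≥ 3 gives C(16,3) = 560; x_3 ≥ 9 gives C(10,3) = 120; x_4 ≥ 7 gives C(12,3) = 220. Together 1020.
Add back pairs where two caps are both exceeded: 35 + 0 + 1 + 35 + 84 + 1 = 156.
By inclusion–exclusion the count is 969 − 1020 + 156 = 105.

105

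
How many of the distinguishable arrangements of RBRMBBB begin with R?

30

With the first slot taken by R, it remains to arrange the other 6 letters (BRMBBB).
Those 6 letters have B appearing 4 times, giving (6)!/(4!) = 30.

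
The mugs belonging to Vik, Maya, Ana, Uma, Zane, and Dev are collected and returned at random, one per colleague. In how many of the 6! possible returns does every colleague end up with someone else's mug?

Let Aᵢ be the assignments in which colleague i gets their own mug. We want the size of the complement of A₁∪…∪A_6.
By inclusion–exclusion this is Σ_{j=0}^{6} (−1)^j C(6,j)·(6−j)!.
Computing: 720 − 720 + 360 − 120 + 30 − 6 + 1 = 265.

265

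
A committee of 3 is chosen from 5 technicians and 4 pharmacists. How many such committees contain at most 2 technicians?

74

Split by how many technicians are chosen (0 through 2).
Sum: C(5,0)·C(4,3) + C(5,1)·C(4,2) + C(5,2)·C(4,1) = 4 + 30 + 40 = 74.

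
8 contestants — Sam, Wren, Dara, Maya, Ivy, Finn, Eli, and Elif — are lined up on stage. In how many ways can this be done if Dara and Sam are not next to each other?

30240

There are 8! = 40320 arrangements in all. If Dara and Sam are adjacent, merging them into one block gives 2·(7)! = 10080 arrangements.
So 40320 − 10080 = 30240 arrangements keep them apart.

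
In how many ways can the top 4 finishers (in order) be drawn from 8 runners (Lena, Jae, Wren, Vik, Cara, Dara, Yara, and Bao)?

1680

This is an ordered selection of 4 from 8: P(8,4).
That gives 8 × 7 × 6 × 5 = 1680.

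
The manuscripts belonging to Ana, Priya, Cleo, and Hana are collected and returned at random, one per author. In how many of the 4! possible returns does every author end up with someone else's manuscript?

9

Count assignments avoiding every fixed point. For any j of the 4 authors fixed to their own manuscript, the other 4−j can be arranged in (4−j)! ways.
By inclusion–exclusion this is Σ_{j=0}^{4} (−1)^j C(4,j)·(4−j)!.
Computing: 24 − 24 + 12 − 4 + 1 = 9.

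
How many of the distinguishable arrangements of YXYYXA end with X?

With the last slot taken by X, it remains to arrange the other 5 letters (YYYXA).
Those 5 letters have Y appearing 3 times, giving (5)!/(3!) = 20.

20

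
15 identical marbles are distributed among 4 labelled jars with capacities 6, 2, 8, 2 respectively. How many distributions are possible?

18

Without the upper bounds there are C(18,3) = 816 ways to split 15 among 4 jars.
Subtract solutions that violate a single cap (substitute x_i' = x_i − (cap_i+1)): x_1 ≥ 7 gives C(11,3) = 165; x_2 ≥ 3 gives C(15,3) = 455; x_3 ≥ 9 gives C(9,3) = 84; x_4 ≥ 3 gives C(15,3) = 455. Together 1159.
Add back pairs where two caps are both exceeded: 56 + 0 + 56 + 20 + 220 + 20 = 372.
Subtract triples: 0 + 10 + 0 + 1 = 11.
By inclusion–exclusion the count is 816 − 1159 + 372 − 11 = 18.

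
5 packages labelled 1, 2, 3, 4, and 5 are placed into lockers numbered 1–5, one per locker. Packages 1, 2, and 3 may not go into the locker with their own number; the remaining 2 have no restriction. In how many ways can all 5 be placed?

Let Aᵢ (for i ∈ {1, 2, 3}) be the placements that put package i in its forbidden locker. Any j of these fix j positions, leaving (5−j)! ways to fill the rest, and there are C(3,j) ways to pick which j.
By inclusion–exclusion, the number of valid placements is Σ_{j=0}^{3} (−1)^j C(3,j)·(5−j)!.
Computing: 120 − 72 + 18 − 2 = 64.

64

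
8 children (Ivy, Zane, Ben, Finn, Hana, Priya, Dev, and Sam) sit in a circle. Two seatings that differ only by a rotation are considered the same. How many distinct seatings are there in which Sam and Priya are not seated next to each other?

All circular seatings of 8 people number (7)! = 5040.
Those with Sam next to Priya: fuse the pair into one unit and seat 7 units around a circle — 2·(6)! = 1440.
Subtracting, 5040 − 1440 = 3600.

3600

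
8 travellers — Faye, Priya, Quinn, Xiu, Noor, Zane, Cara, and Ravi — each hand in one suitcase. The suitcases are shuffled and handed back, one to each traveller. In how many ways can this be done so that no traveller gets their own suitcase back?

14833

Let Aᵢ be the assignments in which traveller i gets their own suitcase. We want the size of the complement of A₁∪…∪A_8.
By inclusion–exclusion this is Σ_{j=0}^{8} (−1)^j C(8,j)·(8−j)!.
Computing: 40320 − 40320 + 20160 − 6720 + 1680 − 336 + 56 − 8 + 1 = 14833.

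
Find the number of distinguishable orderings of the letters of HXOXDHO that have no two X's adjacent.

450

Total arrangements of HXOXDHO: 7!/(2!·2!·2!) = 630.
Arrangements with the X's together: treat XX as one letter, giving (6)!/(2!·2!) = 180.
Subtracting, 630 − 180 = 450 arrangements keep the X's apart.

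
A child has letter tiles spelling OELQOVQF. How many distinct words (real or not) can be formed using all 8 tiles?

OELQOVQF has 8 letters with O appearing twice and Q appearing twice.
So there are 8! / (2!·2!) = 10080 distinguishable arrangements.

10080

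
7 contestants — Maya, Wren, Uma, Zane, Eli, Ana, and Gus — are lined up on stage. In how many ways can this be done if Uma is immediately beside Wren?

Glue Uma and Wren into one block (2 internal orders), leaving 6 units to arrange in a row.
That gives 2 × 6! = 2 × 720 = 1440.

1440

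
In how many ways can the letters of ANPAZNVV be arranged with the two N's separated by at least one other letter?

There are 8!/(2!·2!·2!) = 5040 arrangements of ANPAZNVV in total.
Arrangements with the N's together: treat NN as one letter, giving (7)!/(2!·2!) = 1260.
Hence 5040 − 1260 = 3780.

3780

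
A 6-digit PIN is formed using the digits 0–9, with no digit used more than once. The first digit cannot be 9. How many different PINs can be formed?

136080

The first digit has 10−1 = 9 choices (anything except 9).
The remaining 5 digits are filled from the other 9 symbols without repetition: 9 × 8 × 7 × 6 × 5 = 15120.
Total: 9 × 15120 = 136080.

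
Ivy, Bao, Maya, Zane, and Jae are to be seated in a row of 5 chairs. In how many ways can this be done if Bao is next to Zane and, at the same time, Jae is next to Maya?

Treat {Bao,Zane} as one block (2 orders) and {Jae,Maya} as another (2 orders).
That leaves 3 units to arrange: 2 × 2 × 3! = 4 × 6 = 24.

24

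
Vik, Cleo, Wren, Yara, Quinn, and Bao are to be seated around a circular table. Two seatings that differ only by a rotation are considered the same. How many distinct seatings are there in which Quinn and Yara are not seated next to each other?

Without the restriction there are (5)! = 120 seatings.
Those with Quinn next to Yara: fuse the pair into one unit and seat 5 units around a circle — 2·(4)! = 48.
Subtracting, 120 − 48 = 72.

72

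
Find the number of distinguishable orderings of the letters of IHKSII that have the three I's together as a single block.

24

Treat the 3 copies of I as a single block. The multiset to arrange is then {III, H, K, S}, 4 items in all.
All 4 items are distinct, so there are (4)! = 24 arrangements.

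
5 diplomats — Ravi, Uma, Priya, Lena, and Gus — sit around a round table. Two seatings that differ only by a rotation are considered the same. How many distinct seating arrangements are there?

24

Seat Ravi anywhere (absorbing the rotational symmetry), then permute the other 4: (4)! = 24.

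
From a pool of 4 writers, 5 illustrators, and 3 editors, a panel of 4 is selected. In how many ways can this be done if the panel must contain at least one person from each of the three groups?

270

With no constraint there are C(12,4) = 495 possible selections.
Subtract selections that omit an entire group: no writers → C(8,4) = 70; no illustrators → C(7,4) = 35; no editors → C(9,4) = 126.
Add back selections omitting two groups (i.e. drawn from a single group): C(4,4) + C(5,4) + C(3,4) = 6.
By inclusion–exclusion: 495 − 231 + 6 = 270.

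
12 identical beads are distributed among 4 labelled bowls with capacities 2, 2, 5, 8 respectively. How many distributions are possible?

Without the upper bounds there are C(15,3) = 455 ways to split 12 among 4 bowls.
Subtract solutions that violate a single cap (substitute x_i' = x_i − (cap_i+1)): x_1 ≥ 3 gives C(12,3) = 220; x_2 ≥ 3 gives C(12,3) = 220; x_3 ≥ 6 gives C(9,3) = 84; x_4 ≥ 9 gives C(6,3) = 20. Together 544.
Add back pairs where two caps are both exceeded: 84 + 20 + 1 + 20 + 1 + 0 = 126.
Subtract triples: 1 + 0 + 0 + 0 = 1.
By inclusion–exclusion the count is 455 − 544 + 126 − 1 = 36.

36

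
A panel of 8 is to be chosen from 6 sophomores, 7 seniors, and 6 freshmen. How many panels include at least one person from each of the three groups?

72513

Unrestricted: C(19,8) = 75582 ways to pick any 8 of the 19.
Subtract selections that omit an entire group: no sophomores → C(13,8) = 1287; no seniors → C(12,8) = 495; no freshmen → C(13,8) = 1287.
Add back selections omitting two groups (i.e. drawn from a single group): C(6,8) + C(7,8) + C(6,8) = 0.
By inclusion–exclusion: 75582 − 3069 + 0 = 72513.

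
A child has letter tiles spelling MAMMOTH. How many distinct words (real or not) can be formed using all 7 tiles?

The 7 letters of MAMMOTH have repeats: M appearing 3 times.
Dividing 7! = 5040 by 3! = 6 for the repeated letters gives 840.

840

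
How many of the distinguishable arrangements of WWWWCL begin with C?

5

Fix C in the first position and arrange the remaining 5 letters.
Those 5 letters have W appearing 4 times, giving (5)!/(4!) = 5.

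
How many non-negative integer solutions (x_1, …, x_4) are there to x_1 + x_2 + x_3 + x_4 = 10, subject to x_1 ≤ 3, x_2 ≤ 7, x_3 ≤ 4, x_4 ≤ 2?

50

Ignoring the caps, the number of non-negative solutions to x_1+…+x_4 = 10 is C(13,3) = 286.
Subtract solutions that violate a single cap (substitute x_i' = x_i − (cap_i+1)): x_1 ≥ 4 gives C(9,3) = 84; x_2 ≥ 8 gives C(5,3) = 10; x_3 ≥ 5 gives C(8,3) = 56; x_4 ≥ 3 gives C(10,3) = 120. Together 270.
Add back pairs where two caps are both exceeded: 0 + 4 + 20 + 0 + 0 + 10 = 34.
By inclusion–exclusion the count is 286 − 270 + 34 = 50.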